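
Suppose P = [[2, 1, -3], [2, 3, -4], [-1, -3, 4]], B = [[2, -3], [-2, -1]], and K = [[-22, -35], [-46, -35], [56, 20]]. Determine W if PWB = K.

W = P⁻¹KB⁻¹ (apply P⁻¹ on the left and B⁻¹ on the right).
det P = 5, so P⁻¹ = [[0, 1, 1], [-4/5, 1, 2/5], [-3/5, 1, 4/5]].
det B = -8, so B⁻¹ = [[1/8, -3/8], [-1/4, -1/4]].
P⁻¹K = [[10, -15], [-6, 1], [12, 2]].
W = (P⁻¹K)B⁻¹ = [[5, 0], [-1, 2], [1, -5]].

W = [[5, 0], [-1, 2], [1, -5]]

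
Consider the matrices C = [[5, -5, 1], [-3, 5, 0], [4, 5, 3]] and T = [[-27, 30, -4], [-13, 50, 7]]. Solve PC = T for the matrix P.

P = [[-1, 6, -1], [-2, 5, 3]]

Right-multiplying both sides by C⁻¹ gives P = TC⁻¹.
det C = -5; the adjugate gives C⁻¹ = [[-3, -4, 1], [-9/5, -11/5, 3/5], [7, 9, -2]].
P = TC⁻¹ = [[-27, 30, -4], [-13, 50, 7]] · [[-3, -4, 1], [-9/5, -11/5, 3/5], [7, 9, -2]] = [[-1, 6, -1], [-2, 5, 3]].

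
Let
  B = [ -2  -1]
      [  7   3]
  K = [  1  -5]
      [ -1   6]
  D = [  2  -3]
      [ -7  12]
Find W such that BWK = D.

W = [[-3, -2], [-3, -3]]

W = B⁻¹DK⁻¹ (apply B⁻¹ on the left and K⁻¹ on the right).
B has determinant 1; B⁻¹ = [[3, 1], [-7, -2]].
det K = 1; the adjugate gives K⁻¹ = [[6, 5], [1, 1]].
B⁻¹D = [[-1, 3], [0, -3]].
W = (B⁻¹D)K⁻¹ = [[-3, -2], [-3, -3]].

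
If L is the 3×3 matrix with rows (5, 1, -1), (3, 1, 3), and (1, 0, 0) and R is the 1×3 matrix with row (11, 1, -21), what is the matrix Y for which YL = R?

Y = [[6, -5, -4]]

Since L sits to the right of Y, Y = RL⁻¹.
det L = 4; the adjugate gives L⁻¹ = [[0, 0, 1], [3/4, 1/4, -9/2], [-1/4, 1/4, 1/2]].
Y = RL⁻¹ = [[11, 1, -21]] · [[0, 0, 1], [3/4, 1/4, -9/2], [-1/4, 1/4, 1/2]] = [[6, -5, -4]].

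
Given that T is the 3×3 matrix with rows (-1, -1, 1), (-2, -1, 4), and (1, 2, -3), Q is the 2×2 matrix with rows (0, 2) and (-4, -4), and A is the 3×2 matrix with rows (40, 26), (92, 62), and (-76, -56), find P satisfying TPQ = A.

P = [[5, 4], [1, 3], [-1, -3]]

Isolating P: multiply by T⁻¹ from the left and Q⁻¹ from the right, so P = T⁻¹AQ⁻¹.
det T = 4; the adjugate gives T⁻¹ = [[-5/4, -1/4, -3/4], [-1/2, 1/2, 1/2], [-3/4, 1/4, -1/4]].
Q has determinant 8; Q⁻¹ = [[-1/2, -1/4], [1/2, 0]].
T⁻¹A = [[-16, -6], [-12, -10], [12, 10]].
P = (T⁻¹A)Q⁻¹ = [[5, 4], [1, 3], [-1, -3]].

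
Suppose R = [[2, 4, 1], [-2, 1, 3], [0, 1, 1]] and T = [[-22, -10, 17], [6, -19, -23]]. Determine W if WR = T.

W = [[-5, 6, 4], [-2, -5, -6]]

Since R sits to the right of W, W = TR⁻¹.
det R = 2, so R⁻¹ = [[-1, -3/2, 11/2], [1, 1, -4], [-1, -1, 5]].
W = TR⁻¹ = [[-22, -10, 17], [6, -19, -23]] · [[-1, -3/2, 11/2], [1, 1, -4], [-1, -1, 5]] = [[-5, 6, 4], [-2, -5, -6]].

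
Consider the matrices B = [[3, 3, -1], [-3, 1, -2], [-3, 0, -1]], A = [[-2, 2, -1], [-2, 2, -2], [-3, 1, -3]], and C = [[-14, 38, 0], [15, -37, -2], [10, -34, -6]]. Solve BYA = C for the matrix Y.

Y = [[5, 1, -5], [0, 4, 2], [1, 4, 3]]

Isolating Y: multiply by B⁻¹ from the left and A⁻¹ from the right, so Y = B⁻¹CA⁻¹.
det B = 3; the adjugate gives B⁻¹ = [[-1/3, 1, -5/3], [1, -2, 3], [1, -3, 4]].
det A = 4; the adjugate gives A⁻¹ = [[-1, 5/4, -1/2], [0, 3/4, -1/2], [1, -1, 0]].
B⁻¹C = [[3, 7, 8], [-14, 10, -14], [-19, 13, -18]].
Y = (B⁻¹C)A⁻¹ = [[5, 1, -5], [0, 4, 2], [1, 4, 3]].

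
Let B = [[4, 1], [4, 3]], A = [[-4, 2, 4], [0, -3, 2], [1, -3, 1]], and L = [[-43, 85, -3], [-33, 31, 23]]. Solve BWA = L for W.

W = [[2, -4, -4], [0, 4, 5]]

W = B⁻¹LA⁻¹ (apply B⁻¹ on the left and A⁻¹ on the right).
B has determinant 8; B⁻¹ = [[3/8, -1/8], [-1/2, 1/2]].
A has determinant 4; A⁻¹ = [[3/4, -7/2, 4], [1/2, -2, 2], [3/4, -5/2, 3]].
B⁻¹L = [[-12, 28, -4], [5, -27, 13]].
W = (B⁻¹L)A⁻¹ = [[2, -4, -4], [0, 4, 5]].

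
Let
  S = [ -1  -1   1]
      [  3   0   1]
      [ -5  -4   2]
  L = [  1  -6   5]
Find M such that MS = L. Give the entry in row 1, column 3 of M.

Since S sits to the right of M, M = LS⁻¹.
det S = -5, so S⁻¹ = [[-4/5, 2/5, 1/5], [11/5, -3/5, -4/5], [12/5, -1/5, -3/5]].
M = LS⁻¹ = [[1, -6, 5]] · [[-4/5, 2/5, 1/5], [11/5, -3/5, -4/5], [12/5, -1/5, -3/5]] = [[-2, 3, 2]].

2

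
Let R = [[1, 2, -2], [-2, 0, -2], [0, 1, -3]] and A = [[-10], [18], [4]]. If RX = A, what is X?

X = [[-6], [-5], [-3]]

Since R multiplies X on the left, X = R⁻¹A.
det R = -6, so R⁻¹ = [[-1/3, -2/3, 2/3], [1, 1/2, -1], [1/3, 1/6, -2/3]].
X = R⁻¹A = [[-1/3, -2/3, 2/3], [1, 1/2, -1], [1/3, 1/6, -2/3]] · [[-10], [18], [4]] = [[-6], [-5], [-3]].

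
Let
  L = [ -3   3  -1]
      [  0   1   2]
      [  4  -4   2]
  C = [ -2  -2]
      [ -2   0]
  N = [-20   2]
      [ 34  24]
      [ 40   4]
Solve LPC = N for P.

P = [[0, 3], [-2, 5], [-5, -5]]

Isolating P: multiply by L⁻¹ from the left and C⁻¹ from the right, so P = L⁻¹NC⁻¹.
det L = -2, so L⁻¹ = [[-5, 1, -7/2], [-4, 1, -3], [2, 0, 3/2]].
det C = -4; the adjugate gives C⁻¹ = [[0, -1/2], [-1/2, 1/2]].
L⁻¹N = [[-6, 0], [-6, 4], [20, 10]].
P = (L⁻¹N)C⁻¹ = [[0, 3], [-2, 5], [-5, -5]].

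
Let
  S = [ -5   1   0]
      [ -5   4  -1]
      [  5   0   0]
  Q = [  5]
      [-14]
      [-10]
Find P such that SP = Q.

P = [[-2], [-5], [4]]

Since S multiplies P on the left, P = S⁻¹Q.
S has determinant -5; S⁻¹ = [[0, 0, 1/5], [1, 0, 1], [4, -1, 3]].
P = S⁻¹Q = [[0, 0, 1/5], [1, 0, 1], [4, -1, 3]] · [[5], [-14], [-10]] = [[-2], [-5], [4]].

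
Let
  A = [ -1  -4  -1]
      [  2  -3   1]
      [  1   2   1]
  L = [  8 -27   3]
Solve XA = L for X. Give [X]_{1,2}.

Right-multiplying both sides by A⁻¹ gives X = LA⁻¹.
det A = 2; the adjugate gives A⁻¹ = [[-5/2, 1, -7/2], [-1/2, 0, -1/2], [7/2, -1, 11/2]].
X = LA⁻¹ = [[8, -27, 3]] · [[-5/2, 1, -7/2], [-1/2, 0, -1/2], [7/2, -1, 11/2]] = [[4, 5, 2]].

5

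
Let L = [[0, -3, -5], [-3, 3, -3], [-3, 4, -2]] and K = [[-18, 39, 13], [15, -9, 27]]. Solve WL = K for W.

W = [[-5, 0, 6], [-3, -2, -3]]

Since L sits to the right of W, W = KL⁻¹.
det L = 6, so L⁻¹ = [[1, -13/3, 4], [1/2, -5/2, 5/2], [-1/2, 3/2, -3/2]].
W = KL⁻¹ = [[-18, 39, 13], [15, -9, 27]] · [[1, -13/3, 4], [1/2, -5/2, 5/2], [-1/2, 3/2, -3/2]] = [[-5, 0, 6], [-3, -2, -3]].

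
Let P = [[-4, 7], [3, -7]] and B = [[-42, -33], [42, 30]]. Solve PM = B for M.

Since P multiplies M on the left, M = P⁻¹B.
det P = 7, so P⁻¹ = [[-1, -1], [-3/7, -4/7]].
M = P⁻¹B = [[-1, -1], [-3/7, -4/7]] · [[-42, -33], [42, 30]] = [[0, 3], [-6, -3]].

M = [[0, 3], [-6, -3]]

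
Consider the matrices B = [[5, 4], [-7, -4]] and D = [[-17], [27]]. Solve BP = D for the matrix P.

Left-multiplying both sides by B⁻¹ gives P = B⁻¹D.
det B = 8; the adjugate gives B⁻¹ = [[-1/2, -1/2], [7/8, 5/8]].
P = B⁻¹D = [[-1/2, -1/2], [7/8, 5/8]] · [[-17], [27]] = [[-5], [2]].

P = [[-5], [2]]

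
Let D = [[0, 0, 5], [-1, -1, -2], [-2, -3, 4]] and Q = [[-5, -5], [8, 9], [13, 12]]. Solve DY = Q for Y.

Y = [[-1, -5], [-5, -2], [-1, -1]]

Left-multiplying both sides by D⁻¹ gives Y = D⁻¹Q.
D has determinant 5; D⁻¹ = [[-2, -3, 1], [8/5, 2, -1], [1/5, 0, 0]].
Y = D⁻¹Q = [[-2, -3, 1], [8/5, 2, -1], [1/5, 0, 0]] · [[-5, -5], [8, 9], [13, 12]] = [[-1, -5], [-5, -2], [-1, -1]].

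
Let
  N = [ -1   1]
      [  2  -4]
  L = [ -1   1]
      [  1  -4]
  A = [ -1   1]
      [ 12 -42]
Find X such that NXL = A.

X = [[-1, -5], [0, -5]]

Left-multiply by N⁻¹ and right-multiply by L⁻¹: X = N⁻¹AL⁻¹.
N has determinant 2; N⁻¹ = [[-2, -1/2], [-1, -1/2]].
det L = 3, so L⁻¹ = [[-4/3, -1/3], [-1/3, -1/3]].
N⁻¹A = [[-4, 19], [-5, 20]].
X = (N⁻¹A)L⁻¹ = [[-1, -5], [0, -5]].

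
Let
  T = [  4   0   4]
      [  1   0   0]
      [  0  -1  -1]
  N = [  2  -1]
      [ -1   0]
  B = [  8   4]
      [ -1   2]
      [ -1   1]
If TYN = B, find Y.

Y = [[-2, -3], [0, 2], [1, -1]]

Left-multiply by T⁻¹ and right-multiply by N⁻¹: Y = T⁻¹BN⁻¹.
det T = -4; the adjugate gives T⁻¹ = [[0, 1, 0], [-1/4, 1, -1], [1/4, -1, 0]].
det N = -1, so N⁻¹ = [[0, -1], [-1, -2]].
T⁻¹B = [[-1, 2], [-2, 0], [3, -1]].
Y = (T⁻¹B)N⁻¹ = [[-2, -3], [0, 2], [1, -1]].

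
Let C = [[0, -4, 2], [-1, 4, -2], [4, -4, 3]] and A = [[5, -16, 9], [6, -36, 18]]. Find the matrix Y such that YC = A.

Since C sits to the right of Y, Y = AC⁻¹.
det C = -4; the adjugate gives C⁻¹ = [[-1, -1, 0], [5/4, 2, 1/2], [3, 4, 1]].
Y = AC⁻¹ = [[5, -16, 9], [6, -36, 18]] · [[-1, -1, 0], [5/4, 2, 1/2], [3, 4, 1]] = [[2, -1, 1], [3, -6, 0]].

Y = [[2, -1, 1], [3, -6, 0]]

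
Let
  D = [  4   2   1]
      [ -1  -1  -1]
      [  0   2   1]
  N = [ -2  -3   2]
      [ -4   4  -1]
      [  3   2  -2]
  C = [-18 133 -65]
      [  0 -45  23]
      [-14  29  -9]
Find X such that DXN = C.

Left-multiply by D⁻¹ and right-multiply by N⁻¹: X = D⁻¹CN⁻¹.
det D = 4, so D⁻¹ = [[1/4, 0, -1/4], [1/4, 1, 3/4], [-1/2, -2, -1/2]].
det N = 5; the adjugate gives N⁻¹ = [[-6/5, -2/5, -1], [-11/5, -2/5, -2], [-4, -1, -4]].
D⁻¹C = [[-1, 26, -14], [-15, 10, 0], [16, 9, -9]].
X = (D⁻¹C)N⁻¹ = [[0, 4, 5], [-4, 2, -5], [-3, -1, 2]].

X = [[0, 4, 5], [-4, 2, -5], [-3, -1, 2]]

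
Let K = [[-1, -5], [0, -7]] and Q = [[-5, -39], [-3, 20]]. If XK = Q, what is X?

X = [[5, 2], [3, -5]]

Right-multiplying both sides by K⁻¹ gives X = QK⁻¹.
det K = 7; the adjugate gives K⁻¹ = [[-1, 5/7], [0, -1/7]].
X = QK⁻¹ = [[-5, -39], [-3, 20]] · [[-1, 5/7], [0, -1/7]] = [[5, 2], [3, -5]].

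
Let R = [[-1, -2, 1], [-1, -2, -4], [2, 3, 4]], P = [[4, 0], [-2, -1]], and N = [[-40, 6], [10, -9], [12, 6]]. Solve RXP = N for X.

Left-multiply by R⁻¹ and right-multiply by P⁻¹: X = R⁻¹NP⁻¹.
det R = 5; the adjugate gives R⁻¹ = [[4/5, 11/5, 2], [-4/5, -6/5, -1], [1/5, -1/5, 0]].
det P = -4; the adjugate gives P⁻¹ = [[1/4, 0], [-1/2, -1]].
R⁻¹N = [[14, -3], [8, 0], [-10, 3]].
X = (R⁻¹N)P⁻¹ = [[5, 3], [2, 0], [-4, -3]].

X = [[5, 3], [2, 0], [-4, -3]]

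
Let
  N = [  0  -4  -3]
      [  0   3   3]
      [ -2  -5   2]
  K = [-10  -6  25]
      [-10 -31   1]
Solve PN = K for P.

P = [[-4, 1, 5], [-3, -6, 5]]

Right-multiplying both sides by N⁻¹ gives P = KN⁻¹.
det N = 6, so N⁻¹ = [[7/2, 23/6, -1/2], [-1, -1, 0], [1, 4/3, 0]].
P = KN⁻¹ = [[-10, -6, 25], [-10, -31, 1]] · [[7/2, 23/6, -1/2], [-1, -1, 0], [1, 4/3, 0]] = [[-4, 1, 5], [-3, -6, 5]].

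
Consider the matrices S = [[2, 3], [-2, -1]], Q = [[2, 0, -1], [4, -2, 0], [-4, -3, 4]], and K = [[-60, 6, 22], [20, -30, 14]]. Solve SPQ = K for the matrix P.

Isolating P: multiply by S⁻¹ from the left and Q⁻¹ from the right, so P = S⁻¹KQ⁻¹.
det S = 4; the adjugate gives S⁻¹ = [[-1/4, -3/4], [1/2, 1/2]].
det Q = 4; the adjugate gives Q⁻¹ = [[-2, 3/4, -1/2], [-4, 1, -1], [-5, 3/2, -1]].
S⁻¹K = [[0, 21, -16], [-20, -12, 18]].
P = (S⁻¹K)Q⁻¹ = [[-4, -3, -5], [-2, 0, 4]].

P = [[-4, -3, -5], [-2, 0, 4]]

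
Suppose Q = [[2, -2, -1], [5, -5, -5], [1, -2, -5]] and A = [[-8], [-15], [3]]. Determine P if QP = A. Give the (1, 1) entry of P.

Since Q multiplies P on the left, P = Q⁻¹A.
Q has determinant -5; Q⁻¹ = [[-3, 8/5, -1], [-4, 9/5, -1], [1, -2/5, 0]].
P = Q⁻¹A = [[-3, 8/5, -1], [-4, 9/5, -1], [1, -2/5, 0]] · [[-8], [-15], [3]] = [[-3], [2], [-2]].

-3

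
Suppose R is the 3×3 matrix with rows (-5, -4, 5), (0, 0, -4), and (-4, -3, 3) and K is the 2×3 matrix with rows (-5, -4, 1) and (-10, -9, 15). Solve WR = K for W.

W = [[1, 1, 0], [6, 0, -5]]

Right-multiplying both sides by R⁻¹ gives W = KR⁻¹.
det R = -4, so R⁻¹ = [[3, 3/4, -4], [-4, -5/4, 5], [0, -1/4, 0]].
W = KR⁻¹ = [[-5, -4, 1], [-10, -9, 15]] · [[3, 3/4, -4], [-4, -5/4, 5], [0, -1/4, 0]] = [[1, 1, 0], [6, 0, -5]].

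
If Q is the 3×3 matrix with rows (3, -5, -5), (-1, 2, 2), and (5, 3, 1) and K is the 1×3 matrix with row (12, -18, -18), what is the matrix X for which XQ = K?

Q is on the right of X, so right-multiply by Q⁻¹: X = KQ⁻¹.
det Q = -2; the adjugate gives Q⁻¹ = [[2, 5, 0], [-11/2, -14, 1/2], [13/2, 17, -1/2]].
X = KQ⁻¹ = [[12, -18, -18]] · [[2, 5, 0], [-11/2, -14, 1/2], [13/2, 17, -1/2]] = [[6, 6, 0]].

X = [[6, 6, 0]]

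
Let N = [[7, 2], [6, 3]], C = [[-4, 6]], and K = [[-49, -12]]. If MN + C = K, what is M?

M = [[-3, -4]]

MN = K − C = [[-45, -18]].
Since N sits to the right of M, M = (K − C)N⁻¹.
det N = 9; the adjugate gives N⁻¹ = [[1/3, -2/9], [-2/3, 7/9]].
M = (K − C)N⁻¹ = [[-3, -4]].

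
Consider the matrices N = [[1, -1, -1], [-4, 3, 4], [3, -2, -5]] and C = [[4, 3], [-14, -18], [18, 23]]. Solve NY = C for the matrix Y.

Y = [[-2, 5], [-2, 6], [-4, -4]]

N is on the left of Y, so left-multiply by N⁻¹: Y = N⁻¹C.
det N = 2, so N⁻¹ = [[-7/2, -3/2, -1/2], [-4, -1, 0], [-1/2, -1/2, -1/2]].
Y = N⁻¹C = [[-7/2, -3/2, -1/2], [-4, -1, 0], [-1/2, -1/2, -1/2]] · [[4, 3], [-14, -18], [18, 23]] = [[-2, 5], [-2, 6], [-4, -4]].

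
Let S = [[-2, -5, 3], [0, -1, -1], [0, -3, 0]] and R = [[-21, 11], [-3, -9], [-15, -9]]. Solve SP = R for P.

S is on the left of P, so left-multiply by S⁻¹: P = S⁻¹R.
det S = 6; the adjugate gives S⁻¹ = [[-1/2, -3/2, 4/3], [0, 0, -1/3], [0, -1, 1/3]].
P = S⁻¹R = [[-1/2, -3/2, 4/3], [0, 0, -1/3], [0, -1, 1/3]] · [[-21, 11], [-3, -9], [-15, -9]] = [[-5, -4], [5, 3], [-2, 6]].

P = [[-5, -4], [5, 3], [-2, 6]]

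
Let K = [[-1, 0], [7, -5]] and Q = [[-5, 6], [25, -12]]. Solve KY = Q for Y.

Y = [[5, -6], [2, -6]]

K is on the left of Y, so left-multiply by K⁻¹: Y = K⁻¹Q.
det K = 5; the adjugate gives K⁻¹ = [[-1, 0], [-7/5, -1/5]].
Y = K⁻¹Q = [[-1, 0], [-7/5, -1/5]] · [[-5, 6], [25, -12]] = [[5, -6], [2, -6]].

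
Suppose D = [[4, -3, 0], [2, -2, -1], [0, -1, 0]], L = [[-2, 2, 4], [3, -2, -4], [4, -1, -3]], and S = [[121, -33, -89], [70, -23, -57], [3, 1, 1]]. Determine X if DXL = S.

X = [[2, 4, 5], [-2, -1, -1], [0, -4, 1]]

Isolating X: multiply by D⁻¹ from the left and L⁻¹ from the right, so X = D⁻¹SL⁻¹.
det D = -4; the adjugate gives D⁻¹ = [[1/4, 0, -3/4], [0, 0, -1], [1/2, -1, 1/2]].
det L = 2, so L⁻¹ = [[1, 1, 0], [-7/2, -5, 2], [5/2, 3, -1]].
D⁻¹S = [[28, -9, -23], [-3, -1, -1], [-8, 7, 13]].
X = (D⁻¹S)L⁻¹ = [[2, 4, 5], [-2, -1, -1], [0, -4, 1]].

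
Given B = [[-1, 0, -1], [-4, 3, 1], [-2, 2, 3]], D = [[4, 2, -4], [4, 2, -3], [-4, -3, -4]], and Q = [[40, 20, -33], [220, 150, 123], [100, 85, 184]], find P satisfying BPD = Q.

Left-multiply by B⁻¹ and right-multiply by D⁻¹: P = B⁻¹QD⁻¹.
B has determinant -5; B⁻¹ = [[-7/5, 2/5, -3/5], [-2, 1, -1], [2/5, -2/5, 3/5]].
det D = 4; the adjugate gives D⁻¹ = [[-17/4, 5, 1/2], [7, -8, -1], [-1, 1, 0]].
B⁻¹Q = [[-28, -19, -15], [40, 25, 5], [-12, -1, 48]].
P = (B⁻¹Q)D⁻¹ = [[1, -3, 5], [0, 5, -5], [-4, -4, -5]].

P = [[1, -3, 5], [0, 5, -5], [-4, -4, -5]]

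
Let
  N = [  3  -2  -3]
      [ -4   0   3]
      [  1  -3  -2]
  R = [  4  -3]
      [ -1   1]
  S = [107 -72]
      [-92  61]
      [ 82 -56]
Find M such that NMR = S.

M = [[4, 5], [-4, -3], [-5, -4]]

M = N⁻¹SR⁻¹ (apply N⁻¹ on the left and R⁻¹ on the right).
det N = 1; the adjugate gives N⁻¹ = [[9, 5, -6], [-5, -3, 3], [12, 7, -8]].
det R = 1; the adjugate gives R⁻¹ = [[1, 3], [1, 4]].
N⁻¹S = [[11, -7], [-13, 9], [-16, 11]].
M = (N⁻¹S)R⁻¹ = [[4, 5], [-4, -3], [-5, -4]].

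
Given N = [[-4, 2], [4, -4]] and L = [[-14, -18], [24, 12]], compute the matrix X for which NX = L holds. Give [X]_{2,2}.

N is on the left of X, so left-multiply by N⁻¹: X = N⁻¹L.
det N = 8, so N⁻¹ = [[-1/2, -1/4], [-1/2, -1/2]].
X = N⁻¹L = [[-1/2, -1/4], [-1/2, -1/2]] · [[-14, -18], [24, 12]] = [[1, 6], [-5, 3]].

3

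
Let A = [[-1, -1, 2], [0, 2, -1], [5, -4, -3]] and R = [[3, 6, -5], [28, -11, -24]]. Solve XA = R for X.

X = [[2, 6, 1], [-3, 3, 5]]

Right-multiplying both sides by A⁻¹ gives X = RA⁻¹.
A has determinant -5; A⁻¹ = [[2, 11/5, 3/5], [1, 7/5, 1/5], [2, 9/5, 2/5]].
X = RA⁻¹ = [[3, 6, -5], [28, -11, -24]] · [[2, 11/5, 3/5], [1, 7/5, 1/5], [2, 9/5, 2/5]] = [[2, 6, 1], [-3, 3, 5]].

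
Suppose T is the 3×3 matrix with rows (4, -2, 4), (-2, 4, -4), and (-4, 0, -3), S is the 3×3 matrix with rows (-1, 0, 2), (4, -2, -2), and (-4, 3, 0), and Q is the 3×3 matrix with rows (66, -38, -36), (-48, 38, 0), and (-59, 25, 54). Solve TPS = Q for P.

P = T⁻¹QS⁻¹ (apply T⁻¹ on the left and S⁻¹ on the right).
T has determinant -4; T⁻¹ = [[3, 3/2, 2], [-5/2, -1, -2], [-4, -2, -3]].
det S = 2; the adjugate gives S⁻¹ = [[3, 3, 2], [4, 4, 3], [2, 3/2, 1]].
T⁻¹Q = [[8, -7, 0], [1, 7, -18], [9, 1, -18]].
P = (T⁻¹Q)S⁻¹ = [[-4, -4, -5], [-5, 4, 5], [-5, 4, 3]].

P = [[-4, -4, -5], [-5, 4, 5], [-5, 4, 3]]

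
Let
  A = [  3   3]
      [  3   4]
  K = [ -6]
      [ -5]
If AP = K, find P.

P = [[-3], [1]]

Since A multiplies P on the left, P = A⁻¹K.
det A = 3; the adjugate gives A⁻¹ = [[4/3, -1], [-1, 1]].
P = A⁻¹K = [[4/3, -1], [-1, 1]] · [[-6], [-5]] = [[-3], [1]].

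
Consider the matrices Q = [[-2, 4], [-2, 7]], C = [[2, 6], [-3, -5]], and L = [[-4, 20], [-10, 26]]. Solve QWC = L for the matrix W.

W = [[-1, 0], [2, 2]]

Isolating W: multiply by Q⁻¹ from the left and C⁻¹ from the right, so W = Q⁻¹LC⁻¹.
det Q = -6; the adjugate gives Q⁻¹ = [[-7/6, 2/3], [-1/3, 1/3]].
det C = 8, so C⁻¹ = [[-5/8, -3/4], [3/8, 1/4]].
Q⁻¹L = [[-2, -6], [-2, 2]].
W = (Q⁻¹L)C⁻¹ = [[-1, 0], [2, 2]].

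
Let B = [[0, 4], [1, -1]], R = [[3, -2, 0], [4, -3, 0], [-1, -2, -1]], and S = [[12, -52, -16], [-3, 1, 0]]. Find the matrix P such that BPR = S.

P = [[-4, 4, 4], [1, 1, 4]]

Isolating P: multiply by B⁻¹ from the left and R⁻¹ from the right, so P = B⁻¹SR⁻¹.
B has determinant -4; B⁻¹ = [[1/4, 1], [1/4, 0]].
det R = 1; the adjugate gives R⁻¹ = [[3, -2, 0], [4, -3, 0], [-11, 8, -1]].
B⁻¹S = [[0, -12, -4], [3, -13, -4]].
P = (B⁻¹S)R⁻¹ = [[-4, 4, 4], [1, 1, 4]].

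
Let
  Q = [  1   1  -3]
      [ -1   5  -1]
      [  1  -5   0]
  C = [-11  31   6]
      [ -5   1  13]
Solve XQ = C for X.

X = [[-4, 6, -1], [-4, -1, -2]]

Since Q sits to the right of X, X = CQ⁻¹.
det Q = -6, so Q⁻¹ = [[5/6, -5/2, -7/3], [1/6, -1/2, -2/3], [0, -1, -1]].
X = CQ⁻¹ = [[-11, 31, 6], [-5, 1, 13]] · [[5/6, -5/2, -7/3], [1/6, -1/2, -2/3], [0, -1, -1]] = [[-4, 6, -1], [-4, -1, -2]].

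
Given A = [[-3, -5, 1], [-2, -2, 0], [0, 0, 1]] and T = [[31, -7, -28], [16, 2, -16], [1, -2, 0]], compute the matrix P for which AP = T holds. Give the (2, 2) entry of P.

Left-multiplying both sides by A⁻¹ gives P = A⁻¹T.
A has determinant -4; A⁻¹ = [[1/2, -5/4, -1/2], [-1/2, 3/4, 1/2], [0, 0, 1]].
P = A⁻¹T = [[1/2, -5/4, -1/2], [-1/2, 3/4, 1/2], [0, 0, 1]] · [[31, -7, -28], [16, 2, -16], [1, -2, 0]] = [[-5, -5, 6], [-3, 4, 2], [1, -2, 0]].

4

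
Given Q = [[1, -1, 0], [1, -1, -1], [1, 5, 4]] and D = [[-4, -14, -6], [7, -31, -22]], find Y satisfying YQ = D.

Y = [[5, -6, -3], [5, 6, -4]]

Q is on the right of Y, so right-multiply by Q⁻¹: Y = DQ⁻¹.
det Q = 6, so Q⁻¹ = [[1/6, 2/3, 1/6], [-5/6, 2/3, 1/6], [1, -1, 0]].
Y = DQ⁻¹ = [[-4, -14, -6], [7, -31, -22]] · [[1/6, 2/3, 1/6], [-5/6, 2/3, 1/6], [1, -1, 0]] = [[5, -6, -3], [5, 6, -4]].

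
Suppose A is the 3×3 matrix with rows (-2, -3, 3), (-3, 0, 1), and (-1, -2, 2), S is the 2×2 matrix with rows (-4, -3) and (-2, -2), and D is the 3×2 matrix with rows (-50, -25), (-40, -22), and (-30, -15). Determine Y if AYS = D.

Y = A⁻¹DS⁻¹ (apply A⁻¹ on the left and S⁻¹ on the right).
det A = -1; the adjugate gives A⁻¹ = [[-2, 0, 3], [-5, 1, 7], [-6, 1, 9]].
det S = 2, so S⁻¹ = [[-1, 3/2], [1, -2]].
A⁻¹D = [[10, 5], [0, -2], [-10, -7]].
Y = (A⁻¹D)S⁻¹ = [[-5, 5], [-2, 4], [3, -1]].

Y = [[-5, 5], [-2, 4], [3, -1]]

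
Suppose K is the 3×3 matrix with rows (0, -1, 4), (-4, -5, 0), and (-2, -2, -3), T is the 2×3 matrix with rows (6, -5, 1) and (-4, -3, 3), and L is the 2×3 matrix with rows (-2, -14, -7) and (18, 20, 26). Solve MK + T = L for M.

M = [[1, 0, 4], [2, -3, -5]]

MK = L − T = [[-8, -9, -8], [22, 23, 23]].
Right-multiplying both sides by K⁻¹ gives M = (L − T)K⁻¹.
det K = 4, so K⁻¹ = [[15/4, -11/4, 5], [-3, 2, -4], [-1/2, 1/2, -1]].
M = (L − T)K⁻¹ = [[1, 0, 4], [2, -3, -5]].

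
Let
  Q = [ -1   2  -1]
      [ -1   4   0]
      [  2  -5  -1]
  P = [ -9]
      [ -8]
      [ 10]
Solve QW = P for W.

W = [[4], [-1], [3]]

Q is on the left of W, so left-multiply by Q⁻¹: W = Q⁻¹P.
det Q = 5; the adjugate gives Q⁻¹ = [[-4/5, 7/5, 4/5], [-1/5, 3/5, 1/5], [-3/5, -1/5, -2/5]].
W = Q⁻¹P = [[-4/5, 7/5, 4/5], [-1/5, 3/5, 1/5], [-3/5, -1/5, -2/5]] · [[-9], [-8], [10]] = [[4], [-1], [3]].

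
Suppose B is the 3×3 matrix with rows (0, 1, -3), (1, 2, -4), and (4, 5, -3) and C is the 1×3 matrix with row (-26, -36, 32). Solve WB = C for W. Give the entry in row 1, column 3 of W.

-6

Since B sits to the right of W, W = CB⁻¹.
det B = -4, so B⁻¹ = [[-7/2, 3, -1/2], [13/4, -3, 3/4], [3/4, -1, 1/4]].
W = CB⁻¹ = [[-26, -36, 32]] · [[-7/2, 3, -1/2], [13/4, -3, 3/4], [3/4, -1, 1/4]] = [[-2, -2, -6]].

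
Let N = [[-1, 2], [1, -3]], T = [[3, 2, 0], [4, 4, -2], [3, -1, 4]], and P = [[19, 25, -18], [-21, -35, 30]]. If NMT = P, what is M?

Isolating M: multiply by N⁻¹ from the left and T⁻¹ from the right, so M = N⁻¹PT⁻¹.
det N = 1, so N⁻¹ = [[-3, -2], [-1, -1]].
T has determinant -2; T⁻¹ = [[-7, 4, 2], [11, -6, -3], [8, -9/2, -2]].
N⁻¹P = [[-15, -5, -6], [2, 10, -12]].
M = (N⁻¹P)T⁻¹ = [[2, -3, -3], [0, 2, -2]].

M = [[2, -3, -3], [0, 2, -2]]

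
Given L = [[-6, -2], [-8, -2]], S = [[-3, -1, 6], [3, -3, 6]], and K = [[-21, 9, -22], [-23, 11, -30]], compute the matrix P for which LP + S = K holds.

LP = K − S = [[-18, 10, -28], [-26, 14, -36]].
Left-multiplying both sides by L⁻¹ gives P = L⁻¹(K − S).
det L = -4, so L⁻¹ = [[1/2, -1/2], [-2, 3/2]].
P = L⁻¹(K − S) = [[4, -2, 4], [-3, 1, 2]].

P = [[4, -2, 4], [-3, 1, 2]]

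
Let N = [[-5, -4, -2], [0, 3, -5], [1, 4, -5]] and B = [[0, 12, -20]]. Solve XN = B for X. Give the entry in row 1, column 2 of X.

4

Since N sits to the right of X, X = BN⁻¹.
det N = 1, so N⁻¹ = [[5, -28, 26], [-5, 27, -25], [-3, 16, -15]].
X = BN⁻¹ = [[0, 12, -20]] · [[5, -28, 26], [-5, 27, -25], [-3, 16, -15]] = [[0, 4, 0]].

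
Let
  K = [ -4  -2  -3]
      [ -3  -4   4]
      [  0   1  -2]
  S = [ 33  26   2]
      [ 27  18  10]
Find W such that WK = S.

Right-multiplying both sides by K⁻¹ gives W = SK⁻¹.
K has determinant 5; K⁻¹ = [[4/5, -7/5, -4], [-6/5, 8/5, 5], [-3/5, 4/5, 2]].
W = SK⁻¹ = [[33, 26, 2], [27, 18, 10]] · [[4/5, -7/5, -4], [-6/5, 8/5, 5], [-3/5, 4/5, 2]] = [[-6, -3, 2], [-6, -1, 2]].

W = [[-6, -3, 2], [-6, -1, 2]]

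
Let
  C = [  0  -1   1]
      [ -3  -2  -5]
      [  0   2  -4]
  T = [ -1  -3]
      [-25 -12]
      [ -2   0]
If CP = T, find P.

Since C multiplies P on the left, P = C⁻¹T.
det C = 6, so C⁻¹ = [[3, -1/3, 7/6], [-2, 0, -1/2], [-1, 0, -1/2]].
P = C⁻¹T = [[3, -1/3, 7/6], [-2, 0, -1/2], [-1, 0, -1/2]] · [[-1, -3], [-25, -12], [-2, 0]] = [[3, -5], [3, 6], [2, 3]].

P = [[3, -5], [3, 6], [2, 3]]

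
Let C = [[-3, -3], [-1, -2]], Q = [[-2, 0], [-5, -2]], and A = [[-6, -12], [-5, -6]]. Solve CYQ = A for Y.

Y = [[3, -1], [1, -1]]

Left-multiply by C⁻¹ and right-multiply by Q⁻¹: Y = C⁻¹AQ⁻¹.
det C = 3, so C⁻¹ = [[-2/3, 1], [1/3, -1]].
det Q = 4; the adjugate gives Q⁻¹ = [[-1/2, 0], [5/4, -1/2]].
C⁻¹A = [[-1, 2], [3, 2]].
Y = (C⁻¹A)Q⁻¹ = [[3, -1], [1, -1]].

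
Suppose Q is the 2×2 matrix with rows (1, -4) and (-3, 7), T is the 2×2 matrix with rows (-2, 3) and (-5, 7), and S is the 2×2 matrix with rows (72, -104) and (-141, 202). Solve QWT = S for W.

W = [[4, -4], [5, 1]]

W = Q⁻¹ST⁻¹ (apply Q⁻¹ on the left and T⁻¹ on the right).
Q has determinant -5; Q⁻¹ = [[-7/5, -4/5], [-3/5, -1/5]].
det T = 1; the adjugate gives T⁻¹ = [[7, -3], [5, -2]].
Q⁻¹S = [[12, -16], [-15, 22]].
W = (Q⁻¹S)T⁻¹ = [[4, -4], [5, 1]].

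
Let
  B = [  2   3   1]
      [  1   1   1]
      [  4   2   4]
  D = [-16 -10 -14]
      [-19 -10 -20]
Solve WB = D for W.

W = [[-2, 4, -4], [1, -5, -4]]

B is on the right of W, so right-multiply by B⁻¹: W = DB⁻¹.
det B = 2, so B⁻¹ = [[1, -5, 1], [0, 2, -1/2], [-1, 4, -1/2]].
W = DB⁻¹ = [[-16, -10, -14], [-19, -10, -20]] · [[1, -5, 1], [0, 2, -1/2], [-1, 4, -1/2]] = [[-2, 4, -4], [1, -5, -4]].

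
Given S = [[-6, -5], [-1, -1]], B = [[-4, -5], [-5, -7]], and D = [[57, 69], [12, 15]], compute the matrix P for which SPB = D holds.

Isolating P: multiply by S⁻¹ from the left and B⁻¹ from the right, so P = S⁻¹DB⁻¹.
det S = 1, so S⁻¹ = [[-1, 5], [1, -6]].
B has determinant 3; B⁻¹ = [[-7/3, 5/3], [5/3, -4/3]].
S⁻¹D = [[3, 6], [-15, -21]].
P = (S⁻¹D)B⁻¹ = [[3, -3], [0, 3]].

P = [[3, -3], [0, 3]]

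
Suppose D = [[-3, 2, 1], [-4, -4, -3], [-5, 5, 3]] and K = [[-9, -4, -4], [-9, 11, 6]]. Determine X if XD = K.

Since D sits to the right of X, X = KD⁻¹.
D has determinant 5; D⁻¹ = [[3/5, -1/5, -2/5], [27/5, -4/5, -13/5], [-8, 1, 4]].
X = KD⁻¹ = [[-9, -4, -4], [-9, 11, 6]] · [[3/5, -1/5, -2/5], [27/5, -4/5, -13/5], [-8, 1, 4]] = [[5, 1, -2], [6, -1, -1]].

X = [[5, 1, -2], [6, -1, -1]]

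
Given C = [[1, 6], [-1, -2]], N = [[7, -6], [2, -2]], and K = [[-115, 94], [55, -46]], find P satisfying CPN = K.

Left-multiply by C⁻¹ and right-multiply by N⁻¹: P = C⁻¹KN⁻¹.
C has determinant 4; C⁻¹ = [[-1/2, -3/2], [1/4, 1/4]].
N has determinant -2; N⁻¹ = [[1, -3], [1, -7/2]].
C⁻¹K = [[-25, 22], [-15, 12]].
P = (C⁻¹K)N⁻¹ = [[-3, -2], [-3, 3]].

P = [[-3, -2], [-3, 3]]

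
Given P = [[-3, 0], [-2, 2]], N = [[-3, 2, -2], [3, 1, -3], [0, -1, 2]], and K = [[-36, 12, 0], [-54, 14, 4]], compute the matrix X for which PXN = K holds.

X = [[-4, 0, -4], [3, -2, 1]]

Isolating X: multiply by P⁻¹ from the left and N⁻¹ from the right, so X = P⁻¹KN⁻¹.
det P = -6, so P⁻¹ = [[-1/3, 0], [-1/3, 1/2]].
N has determinant -3; N⁻¹ = [[1/3, 2/3, 4/3], [2, 2, 5], [1, 1, 3]].
P⁻¹K = [[12, -4, 0], [-15, 3, 2]].
X = (P⁻¹K)N⁻¹ = [[-4, 0, -4], [3, -2, 1]].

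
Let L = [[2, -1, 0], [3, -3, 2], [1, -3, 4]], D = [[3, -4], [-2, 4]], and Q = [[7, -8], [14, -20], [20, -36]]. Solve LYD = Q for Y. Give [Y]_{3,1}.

Isolating Y: multiply by L⁻¹ from the left and D⁻¹ from the right, so Y = L⁻¹QD⁻¹.
L has determinant -2; L⁻¹ = [[3, -2, 1], [5, -4, 2], [3, -5/2, 3/2]].
det D = 4; the adjugate gives D⁻¹ = [[1, 1], [1/2, 3/4]].
L⁻¹Q = [[13, -20], [19, -32], [16, -28]].
Y = (L⁻¹Q)D⁻¹ = [[3, -2], [3, -5], [2, -5]].

2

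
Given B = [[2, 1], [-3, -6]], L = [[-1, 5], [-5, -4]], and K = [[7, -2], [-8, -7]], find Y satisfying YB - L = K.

Y = [[3, 0], [-5, 1]]

YB = K + L = [[6, 3], [-13, -11]].
B is on the right of Y, so right-multiply by B⁻¹: Y = (K + L)B⁻¹.
det B = -9; the adjugate gives B⁻¹ = [[2/3, 1/9], [-1/3, -2/9]].
Y = (K + L)B⁻¹ = [[3, 0], [-5, 1]].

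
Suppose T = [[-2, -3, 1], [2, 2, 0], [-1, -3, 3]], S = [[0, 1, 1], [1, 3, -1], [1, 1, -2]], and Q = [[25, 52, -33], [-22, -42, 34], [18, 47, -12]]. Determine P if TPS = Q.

P = [[2, -5, -4], [-2, 0, -2], [5, 0, 1]]

Isolating P: multiply by T⁻¹ from the left and S⁻¹ from the right, so P = T⁻¹QS⁻¹.
T has determinant 2; T⁻¹ = [[3, 3, -1], [-3, -5/2, 1], [-2, -3/2, 1]].
S has determinant -1; S⁻¹ = [[5, -3, 4], [-1, 1, -1], [2, -1, 1]].
T⁻¹Q = [[-9, -17, 15], [-2, -4, 2], [1, 6, 3]].
P = (T⁻¹Q)S⁻¹ = [[2, -5, -4], [-2, 0, -2], [5, 0, 1]].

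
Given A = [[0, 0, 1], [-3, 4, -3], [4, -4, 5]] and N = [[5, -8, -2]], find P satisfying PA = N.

Right-multiplying both sides by A⁻¹ gives P = NA⁻¹.
det A = -4, so A⁻¹ = [[-2, 1, 1], [-3/4, 1, 3/4], [1, 0, 0]].
P = NA⁻¹ = [[5, -8, -2]] · [[-2, 1, 1], [-3/4, 1, 3/4], [1, 0, 0]] = [[-6, -3, -1]].

P = [[-6, -3, -1]]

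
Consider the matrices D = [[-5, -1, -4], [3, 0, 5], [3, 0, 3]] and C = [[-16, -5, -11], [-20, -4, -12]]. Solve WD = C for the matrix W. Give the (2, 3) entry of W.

-2

Since D sits to the right of W, W = CD⁻¹.
det D = -6; the adjugate gives D⁻¹ = [[0, -1/2, 5/6], [-1, 1/2, -13/6], [0, 1/2, -1/2]].
W = CD⁻¹ = [[-16, -5, -11], [-20, -4, -12]] · [[0, -1/2, 5/6], [-1, 1/2, -13/6], [0, 1/2, -1/2]] = [[5, 0, 3], [4, 2, -2]].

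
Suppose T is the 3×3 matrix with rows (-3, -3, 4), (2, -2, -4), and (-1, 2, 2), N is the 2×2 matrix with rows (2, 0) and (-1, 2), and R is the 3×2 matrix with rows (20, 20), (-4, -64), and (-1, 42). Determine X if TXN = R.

X = [[-2, -3], [1, 5], [3, 4]]

X = T⁻¹RN⁻¹ (apply T⁻¹ on the left and N⁻¹ on the right).
det T = -4; the adjugate gives T⁻¹ = [[-1, -7/2, -5], [0, 1/2, 1], [-1/2, -9/4, -3]].
det N = 4; the adjugate gives N⁻¹ = [[1/2, 0], [1/4, 1/2]].
T⁻¹R = [[-1, -6], [-3, 10], [2, 8]].
X = (T⁻¹R)N⁻¹ = [[-2, -3], [1, 5], [3, 4]].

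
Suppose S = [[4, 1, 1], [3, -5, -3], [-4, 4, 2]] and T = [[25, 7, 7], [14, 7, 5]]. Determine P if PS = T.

S is on the right of P, so right-multiply by S⁻¹: P = TS⁻¹.
S has determinant 6; S⁻¹ = [[1/3, 1/3, 1/3], [1, 2, 5/2], [-4/3, -10/3, -23/6]].
P = TS⁻¹ = [[25, 7, 7], [14, 7, 5]] · [[1/3, 1/3, 1/3], [1, 2, 5/2], [-4/3, -10/3, -23/6]] = [[6, -1, -1], [5, 2, 3]].

P = [[6, -1, -1], [5, 2, 3]]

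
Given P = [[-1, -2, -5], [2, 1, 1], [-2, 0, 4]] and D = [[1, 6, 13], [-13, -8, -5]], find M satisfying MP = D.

P is on the right of M, so right-multiply by P⁻¹: M = DP⁻¹.
det P = 6, so P⁻¹ = [[2/3, 4/3, 1/2], [-5/3, -7/3, -3/2], [1/3, 2/3, 1/2]].
M = DP⁻¹ = [[1, 6, 13], [-13, -8, -5]] · [[2/3, 4/3, 1/2], [-5/3, -7/3, -3/2], [1/3, 2/3, 1/2]] = [[-5, -4, -2], [3, -2, 3]].

M = [[-5, -4, -2], [3, -2, 3]]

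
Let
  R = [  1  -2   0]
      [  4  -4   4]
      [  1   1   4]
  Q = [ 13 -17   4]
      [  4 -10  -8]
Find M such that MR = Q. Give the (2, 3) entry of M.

-6

Since R sits to the right of M, M = QR⁻¹.
det R = 4, so R⁻¹ = [[-5, 2, -2], [-3, 1, -1], [2, -3/4, 1]].
M = QR⁻¹ = [[13, -17, 4], [4, -10, -8]] · [[-5, 2, -2], [-3, 1, -1], [2, -3/4, 1]] = [[-6, 6, -5], [-6, 4, -6]].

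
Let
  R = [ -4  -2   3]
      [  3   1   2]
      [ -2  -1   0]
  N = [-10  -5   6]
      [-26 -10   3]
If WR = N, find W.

Right-multiplying both sides by R⁻¹ gives W = NR⁻¹.
det R = -3, so R⁻¹ = [[-2/3, 1, 7/3], [4/3, -2, -17/3], [1/3, 0, -2/3]].
W = NR⁻¹ = [[-10, -5, 6], [-26, -10, 3]] · [[-2/3, 1, 7/3], [4/3, -2, -17/3], [1/3, 0, -2/3]] = [[2, 0, 1], [5, -6, -6]].

W = [[2, 0, 1], [5, -6, -6]]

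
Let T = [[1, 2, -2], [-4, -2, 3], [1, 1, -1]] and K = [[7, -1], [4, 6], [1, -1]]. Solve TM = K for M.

M = [[-5, -1], [2, 2], [-4, 2]]

Since T multiplies M on the left, M = T⁻¹K.
det T = 1; the adjugate gives T⁻¹ = [[-1, 0, 2], [-1, 1, 5], [-2, 1, 6]].
M = T⁻¹K = [[-1, 0, 2], [-1, 1, 5], [-2, 1, 6]] · [[7, -1], [4, 6], [1, -1]] = [[-5, -1], [2, 2], [-4, 2]].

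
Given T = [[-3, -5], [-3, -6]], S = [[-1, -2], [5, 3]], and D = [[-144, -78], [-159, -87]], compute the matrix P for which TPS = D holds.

Isolating P: multiply by T⁻¹ from the left and S⁻¹ from the right, so P = T⁻¹DS⁻¹.
det T = 3; the adjugate gives T⁻¹ = [[-2, 5/3], [1, -1]].
det S = 7; the adjugate gives S⁻¹ = [[3/7, 2/7], [-5/7, -1/7]].
T⁻¹D = [[23, 11], [15, 9]].
P = (T⁻¹D)S⁻¹ = [[2, 5], [0, 3]].

P = [[2, 5], [0, 3]]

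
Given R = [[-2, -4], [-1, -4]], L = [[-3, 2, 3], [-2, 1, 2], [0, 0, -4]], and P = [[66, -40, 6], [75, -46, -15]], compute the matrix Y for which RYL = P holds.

Y = [[-3, 0, 3], [5, 3, 3]]

Left-multiply by R⁻¹ and right-multiply by L⁻¹: Y = R⁻¹PL⁻¹.
det R = 4; the adjugate gives R⁻¹ = [[-1, 1], [1/4, -1/2]].
L has determinant -4; L⁻¹ = [[1, -2, -1/4], [2, -3, 0], [0, 0, -1/4]].
R⁻¹P = [[9, -6, -21], [-21, 13, 9]].
Y = (R⁻¹P)L⁻¹ = [[-3, 0, 3], [5, 3, 3]].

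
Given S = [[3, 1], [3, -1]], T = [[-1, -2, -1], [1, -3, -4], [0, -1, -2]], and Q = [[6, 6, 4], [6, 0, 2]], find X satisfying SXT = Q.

Left-multiply by S⁻¹ and right-multiply by T⁻¹: X = S⁻¹QT⁻¹.
S has determinant -6; S⁻¹ = [[1/6, 1/6], [1/2, -1/2]].
det T = -5; the adjugate gives T⁻¹ = [[-2/5, 3/5, -1], [-2/5, -2/5, 1], [1/5, 1/5, -1]].
S⁻¹Q = [[2, 1, 1], [0, 3, 1]].
X = (S⁻¹Q)T⁻¹ = [[-1, 1, -2], [-1, -1, 2]].

X = [[-1, 1, -2], [-1, -1, 2]]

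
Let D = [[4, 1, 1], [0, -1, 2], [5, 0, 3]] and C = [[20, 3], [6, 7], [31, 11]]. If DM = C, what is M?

Since D multiplies M on the left, M = D⁻¹C.
det D = 3, so D⁻¹ = [[-1, -1, 1], [10/3, 7/3, -8/3], [5/3, 5/3, -4/3]].
M = D⁻¹C = [[-1, -1, 1], [10/3, 7/3, -8/3], [5/3, 5/3, -4/3]] · [[20, 3], [6, 7], [31, 11]] = [[5, 1], [-2, -3], [2, 2]].

M = [[5, 1], [-2, -3], [2, 2]]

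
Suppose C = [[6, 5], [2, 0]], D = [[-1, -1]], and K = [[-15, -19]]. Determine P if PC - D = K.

PC = K + D = [[-16, -20]].
C is on the right of P, so right-multiply by C⁻¹: P = (K + D)C⁻¹.
C has determinant -10; C⁻¹ = [[0, 1/2], [1/5, -3/5]].
P = (K + D)C⁻¹ = [[-4, 4]].

P = [[-4, 4]]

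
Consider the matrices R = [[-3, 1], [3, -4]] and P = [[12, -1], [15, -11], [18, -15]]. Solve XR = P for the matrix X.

Right-multiplying both sides by R⁻¹ gives X = PR⁻¹.
R has determinant 9; R⁻¹ = [[-4/9, -1/9], [-1/3, -1/3]].
X = PR⁻¹ = [[12, -1], [15, -11], [18, -15]] · [[-4/9, -1/9], [-1/3, -1/3]] = [[-5, -1], [-3, 2], [-3, 3]].

X = [[-5, -1], [-3, 2], [-3, 3]]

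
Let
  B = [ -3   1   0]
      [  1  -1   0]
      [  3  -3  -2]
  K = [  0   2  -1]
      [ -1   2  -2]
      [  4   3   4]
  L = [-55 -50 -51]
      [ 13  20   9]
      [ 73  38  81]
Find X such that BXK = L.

X = [[1, -1, 5], [0, -4, 1], [5, 5, -3]]

Isolating X: multiply by B⁻¹ from the left and K⁻¹ from the right, so X = B⁻¹LK⁻¹.
B has determinant -4; B⁻¹ = [[-1/2, -1/2, 0], [-1/2, -3/2, 0], [0, 3/2, -1/2]].
det K = 3; the adjugate gives K⁻¹ = [[14/3, -11/3, -2/3], [-4/3, 4/3, 1/3], [-11/3, 8/3, 2/3]].
B⁻¹L = [[21, 15, 21], [8, -5, 12], [-17, 11, -27]].
X = (B⁻¹L)K⁻¹ = [[1, -1, 5], [0, -4, 1], [5, 5, -3]].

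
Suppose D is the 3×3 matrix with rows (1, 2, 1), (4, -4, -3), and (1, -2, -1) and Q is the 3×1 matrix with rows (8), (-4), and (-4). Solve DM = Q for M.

M = [[2], [3], [0]]

D is on the left of M, so left-multiply by D⁻¹: M = D⁻¹Q.
det D = -4, so D⁻¹ = [[1/2, 0, 1/2], [-1/4, 1/2, -7/4], [1, -1, 3]].
M = D⁻¹Q = [[1/2, 0, 1/2], [-1/4, 1/2, -7/4], [1, -1, 3]] · [[8], [-4], [-4]] = [[2], [3], [0]].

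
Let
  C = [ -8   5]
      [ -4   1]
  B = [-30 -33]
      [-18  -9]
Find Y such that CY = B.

C is on the left of Y, so left-multiply by C⁻¹: Y = C⁻¹B.
det C = 12, so C⁻¹ = [[1/12, -5/12], [1/3, -2/3]].
Y = C⁻¹B = [[1/12, -5/12], [1/3, -2/3]] · [[-30, -33], [-18, -9]] = [[5, 1], [2, -5]].

Y = [[5, 1], [2, -5]]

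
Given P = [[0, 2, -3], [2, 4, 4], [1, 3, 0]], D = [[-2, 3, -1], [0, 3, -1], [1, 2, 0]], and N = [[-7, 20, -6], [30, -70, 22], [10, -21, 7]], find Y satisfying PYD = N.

Y = [[-2, -5, 3], [-1, 1, -1], [-2, 0, -1]]

Y = P⁻¹ND⁻¹ (apply P⁻¹ on the left and D⁻¹ on the right).
P has determinant 2; P⁻¹ = [[-6, -9/2, 10], [2, 3/2, -3], [1, 1, -2]].
D has determinant -4; D⁻¹ = [[-1/2, 1/2, 0], [1/4, -1/4, 1/2], [3/4, -7/4, 3/2]].
P⁻¹N = [[7, -15, 7], [1, -2, 0], [3, -8, 2]].
Y = (P⁻¹N)D⁻¹ = [[-2, -5, 3], [-1, 1, -1], [-2, 0, -1]].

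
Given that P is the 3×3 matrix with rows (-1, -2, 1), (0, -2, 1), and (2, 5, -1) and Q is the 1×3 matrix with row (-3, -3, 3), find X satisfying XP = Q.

X = [[5, -1, 1]]

Since P sits to the right of X, X = QP⁻¹.
det P = 3; the adjugate gives P⁻¹ = [[-1, 1, 0], [2/3, -1/3, 1/3], [4/3, 1/3, 2/3]].
X = QP⁻¹ = [[-3, -3, 3]] · [[-1, 1, 0], [2/3, -1/3, 1/3], [4/3, 1/3, 2/3]] = [[5, -1, 1]].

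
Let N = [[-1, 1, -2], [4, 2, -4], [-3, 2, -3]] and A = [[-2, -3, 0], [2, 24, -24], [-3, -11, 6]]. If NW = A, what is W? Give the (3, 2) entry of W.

0

N is on the left of W, so left-multiply by N⁻¹: W = N⁻¹A.
det N = -6, so N⁻¹ = [[-1/3, 1/6, 0], [-4, 1/2, 2], [-7/3, 1/6, 1]].
W = N⁻¹A = [[-1/3, 1/6, 0], [-4, 1/2, 2], [-7/3, 1/6, 1]] · [[-2, -3, 0], [2, 24, -24], [-3, -11, 6]] = [[1, 5, -4], [3, 2, 0], [2, 0, 2]].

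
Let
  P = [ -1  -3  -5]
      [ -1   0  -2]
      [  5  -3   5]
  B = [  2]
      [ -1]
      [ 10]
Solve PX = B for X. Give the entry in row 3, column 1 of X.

-1

P is on the left of X, so left-multiply by P⁻¹: X = P⁻¹B.
P has determinant 6; P⁻¹ = [[-1, 5, 1], [-5/6, 10/3, 1/2], [1/2, -3, -1/2]].
X = P⁻¹B = [[-1, 5, 1], [-5/6, 10/3, 1/2], [1/2, -3, -1/2]] · [[2], [-1], [10]] = [[3], [0], [-1]].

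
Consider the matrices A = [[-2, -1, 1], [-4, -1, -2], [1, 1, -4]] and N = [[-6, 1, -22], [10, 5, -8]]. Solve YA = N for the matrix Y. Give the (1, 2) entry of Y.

Right-multiplying both sides by A⁻¹ gives Y = NA⁻¹.
A has determinant 3; A⁻¹ = [[2, -1, 1], [-6, 7/3, -8/3], [-1, 1/3, -2/3]].
Y = NA⁻¹ = [[-6, 1, -22], [10, 5, -8]] · [[2, -1, 1], [-6, 7/3, -8/3], [-1, 1/3, -2/3]] = [[4, 1, 6], [-2, -1, 2]].

1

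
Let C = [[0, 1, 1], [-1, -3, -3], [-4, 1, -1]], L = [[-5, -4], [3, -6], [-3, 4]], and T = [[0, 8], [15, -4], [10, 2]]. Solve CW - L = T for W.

CW = T + L = [[-5, 4], [18, -10], [7, 6]].
Since C multiplies W on the left, W = C⁻¹(T + L).
C has determinant -2; C⁻¹ = [[-3, -1, 0], [-11/2, -2, 1/2], [13/2, 2, -1/2]].
W = C⁻¹(T + L) = [[-3, -2], [-5, 1], [0, 3]].

W = [[-3, -2], [-5, 1], [0, 3]]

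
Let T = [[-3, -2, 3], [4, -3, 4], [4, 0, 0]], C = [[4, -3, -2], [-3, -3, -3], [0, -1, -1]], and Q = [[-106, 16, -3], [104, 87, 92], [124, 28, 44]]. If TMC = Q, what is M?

M = [[4, -5, -4], [5, 4, 2], [1, 1, 1]]

M = T⁻¹QC⁻¹ (apply T⁻¹ on the left and C⁻¹ on the right).
T has determinant 4; T⁻¹ = [[0, 0, 1/4], [4, -3, 6], [3, -2, 17/4]].
det C = 3; the adjugate gives C⁻¹ = [[0, -1/3, 1], [-1, -4/3, 6], [1, 4/3, -7]].
T⁻¹Q = [[31, 7, 11], [8, -29, -24], [1, -7, -6]].
M = (T⁻¹Q)C⁻¹ = [[4, -5, -4], [5, 4, 2], [1, 1, 1]].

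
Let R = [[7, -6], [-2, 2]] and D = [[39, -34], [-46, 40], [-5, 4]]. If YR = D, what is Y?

Right-multiplying both sides by R⁻¹ gives Y = DR⁻¹.
det R = 2, so R⁻¹ = [[1, 3], [1, 7/2]].
Y = DR⁻¹ = [[39, -34], [-46, 40], [-5, 4]] · [[1, 3], [1, 7/2]] = [[5, -2], [-6, 2], [-1, -1]].

Y = [[5, -2], [-6, 2], [-1, -1]]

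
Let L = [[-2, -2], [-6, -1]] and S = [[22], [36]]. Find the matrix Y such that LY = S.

Left-multiplying both sides by L⁻¹ gives Y = L⁻¹S.
det L = -10, so L⁻¹ = [[1/10, -1/5], [-3/5, 1/5]].
Y = L⁻¹S = [[1/10, -1/5], [-3/5, 1/5]] · [[22], [36]] = [[-5], [-6]].

Y = [[-5], [-6]]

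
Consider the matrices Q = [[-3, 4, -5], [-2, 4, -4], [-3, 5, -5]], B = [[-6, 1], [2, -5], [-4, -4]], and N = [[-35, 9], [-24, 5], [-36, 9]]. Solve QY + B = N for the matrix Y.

QY = N − B = [[-29, 8], [-26, 10], [-32, 13]].
Since Q multiplies Y on the left, Y = Q⁻¹(N − B).
Q has determinant -2; Q⁻¹ = [[0, 5/2, -2], [-1, 0, 1], [-1, -3/2, 2]].
Y = Q⁻¹(N − B) = [[-1, -1], [-3, 5], [4, 3]].

Y = [[-1, -1], [-3, 5], [4, 3]]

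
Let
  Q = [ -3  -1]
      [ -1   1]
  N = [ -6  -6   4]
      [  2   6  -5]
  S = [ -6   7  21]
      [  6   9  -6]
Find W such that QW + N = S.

QW = S − N = [[0, 13, 17], [4, 3, -1]].
Since Q multiplies W on the left, W = Q⁻¹(S − N).
det Q = -4, so Q⁻¹ = [[-1/4, -1/4], [-1/4, 3/4]].
W = Q⁻¹(S − N) = [[-1, -4, -4], [3, -1, -5]].

W = [[-1, -4, -4], [3, -1, -5]]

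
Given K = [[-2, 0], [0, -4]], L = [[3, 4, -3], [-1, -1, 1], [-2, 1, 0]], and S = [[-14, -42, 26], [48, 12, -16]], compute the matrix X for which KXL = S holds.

X = [[5, 2, 3], [-3, -5, 4]]

Left-multiply by K⁻¹ and right-multiply by L⁻¹: X = K⁻¹SL⁻¹.
det K = 8; the adjugate gives K⁻¹ = [[-1/2, 0], [0, -1/4]].
L has determinant -2; L⁻¹ = [[1/2, 3/2, -1/2], [1, 3, 0], [3/2, 11/2, -1/2]].
K⁻¹S = [[7, 21, -13], [-12, -3, 4]].
X = (K⁻¹S)L⁻¹ = [[5, 2, 3], [-3, -5, 4]].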